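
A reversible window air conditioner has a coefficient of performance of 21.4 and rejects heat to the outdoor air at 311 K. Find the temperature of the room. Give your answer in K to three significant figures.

For a Carnot refrigerator COP_R = T_C/(T_H − T_C), so T_C = COP·T_H/(1 + COP).
With T_H = 311.00 K, T_C = 21.4 × 311.00/22.40 = 297.12 K.

297 K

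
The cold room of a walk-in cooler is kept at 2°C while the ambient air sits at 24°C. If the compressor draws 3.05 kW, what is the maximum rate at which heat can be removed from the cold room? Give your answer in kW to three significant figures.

38.1 kW

In absolute terms T_C = 275.15 K and T_H = 297.15 K, so ΔT = 22.00 K.
COP_Carnot = T_C/ΔT = 275.15/22.00 = 12.51.
Q̇_max = COP_Carnot × Ẇ = 12.51 × 3.050 kW = 38.15 kW.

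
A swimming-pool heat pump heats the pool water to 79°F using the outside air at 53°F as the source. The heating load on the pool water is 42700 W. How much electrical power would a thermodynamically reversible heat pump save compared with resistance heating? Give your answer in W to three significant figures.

40600 W

In absolute terms T_C = 284.82 K and T_H = 299.26 K, so ΔT = 14.44 K.
COP_Carnot = T_H/ΔT = 299.26/14.44 = 20.72.
Resistance heating needs Ẇ_res = Q̇_H = 42700 W; the reversible heat pump needs only Ẇ_hp = Q̇_H/COP = 2061 W.
Saving = 42700 − 2061 = 40640 W.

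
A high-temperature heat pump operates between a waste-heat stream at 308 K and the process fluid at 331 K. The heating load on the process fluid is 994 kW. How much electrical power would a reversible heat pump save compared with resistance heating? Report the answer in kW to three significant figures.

925 kW

The reservoir spacing is ΔT = 331 − 308 = 23.00 K.
COP_Carnot = T_H/ΔT = 331.00/23.00 = 14.39.
Resistance heating needs Ẇ_res = Q̇_H = 994.0 kW; the reversible heat pump needs only Ẇ_hp = Q̇_H/COP = 69.07 kW.
Saving = 994.0 − 69.07 = 924.9 kW.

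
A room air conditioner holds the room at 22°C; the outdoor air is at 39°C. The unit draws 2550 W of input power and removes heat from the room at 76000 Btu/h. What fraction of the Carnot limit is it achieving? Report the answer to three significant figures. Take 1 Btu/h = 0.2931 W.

Converting, Q̇_C = 76000 Btu/h = 22280 W, so COP_actual = Q̇_C/Ẇ = 22280/2550 = 8.736.
In absolute terms T_C = 295.15 K and T_H = 312.15 K, so ΔT = 17.00 K.
COP_Carnot = T_C/ΔT = 295.15/17.00 = 17.36.
η_II = COP_actual/COP_Carnot = 8.736/17.36 = 0.5031.

0.503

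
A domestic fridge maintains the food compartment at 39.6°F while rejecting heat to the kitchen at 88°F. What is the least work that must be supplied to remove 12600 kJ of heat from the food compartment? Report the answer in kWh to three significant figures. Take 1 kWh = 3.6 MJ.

0.339 kWh

In absolute terms T_C = 277.37 K and T_H = 304.26 K, so ΔT = 26.89 K.
The reversible limit is COP_R = T_C/ΔT = 10.32, so W_min = Q_C/COP = Q_C·ΔT/T_C.
W_min = 12600 × 26.89/277.37 = 1221 kJ = 0.3393 kWh.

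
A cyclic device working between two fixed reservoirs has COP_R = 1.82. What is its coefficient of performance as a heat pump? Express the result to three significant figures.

2.82

The first law on one cycle gives Q_H = Q_C + W, so Q_H/W = Q_C/W + 1.
COP_HP = COP_R + 1 = 1.82 + 1 = 2.82.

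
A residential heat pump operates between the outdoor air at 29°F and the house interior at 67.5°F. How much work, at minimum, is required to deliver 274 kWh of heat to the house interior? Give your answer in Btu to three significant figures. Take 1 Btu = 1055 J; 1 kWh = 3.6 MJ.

68300 Btu

In absolute terms T_C = 271.48 K and T_H = 292.87 K, so ΔT = 21.39 K.
The reversible limit is COP_HP = T_H/ΔT = 13.69, so W_min = Q_H/COP = Q_H·ΔT/T_H.
W_min = 274.0 × 21.39/292.87 = 20.01 kWh = 68280 Btu.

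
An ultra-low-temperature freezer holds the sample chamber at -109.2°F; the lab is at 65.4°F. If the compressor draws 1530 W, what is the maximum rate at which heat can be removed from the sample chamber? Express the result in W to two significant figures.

3100 W

In absolute terms T_C = 194.71 K and T_H = 291.71 K, so ΔT = 97.00 K.
COP_Carnot = T_C/ΔT = 194.71/97.00 = 2.007.
Q̇_max = COP_Carnot × Ẇ = 2.007 × 1530 W = 3071 W.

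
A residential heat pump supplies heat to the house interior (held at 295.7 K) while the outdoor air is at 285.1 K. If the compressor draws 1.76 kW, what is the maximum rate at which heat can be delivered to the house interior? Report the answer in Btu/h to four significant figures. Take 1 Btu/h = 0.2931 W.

167500 Btu/h

The reservoir spacing is ΔT = 295.7 − 285.1 = 10.60 K.
COP_Carnot = T_H/ΔT = 295.70/10.60 = 27.90.
Q̇_max = COP_Carnot × Ẇ = 27.90 × 1.760 kW = 49.10 kW = 167500 Btu/h.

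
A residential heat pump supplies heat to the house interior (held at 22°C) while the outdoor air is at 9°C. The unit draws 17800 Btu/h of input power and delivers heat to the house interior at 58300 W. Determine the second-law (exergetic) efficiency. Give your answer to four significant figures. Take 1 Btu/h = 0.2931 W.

Converting, Q̇_H = 58300 W = 198900 Btu/h, so COP_actual = Q̇_H/Ẇ = 198900/17800 = 11.17.
In absolute terms T_C = 282.15 K and T_H = 295.15 K, so ΔT = 13.00 K.
COP_Carnot = T_H/ΔT = 295.15/13.00 = 22.70.
η_II = COP_actual/COP_Carnot = 11.17/22.70 = 0.4922.

0.4922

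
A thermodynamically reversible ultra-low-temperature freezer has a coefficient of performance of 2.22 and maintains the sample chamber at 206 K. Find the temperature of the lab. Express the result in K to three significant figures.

299 K

COP_R = T_C/(T_H − T_C) gives T_H − T_C = T_C/COP.
With T_C = 206.00 K, T_H = 206.00 × (1 + 1/2.22) = 298.79 K.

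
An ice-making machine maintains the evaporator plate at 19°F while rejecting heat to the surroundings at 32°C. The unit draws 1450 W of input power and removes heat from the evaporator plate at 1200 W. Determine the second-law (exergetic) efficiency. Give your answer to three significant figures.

COP_actual = Q̇_C/Ẇ = 1200/1450 = 0.8276.
In absolute terms T_C = 265.93 K and T_H = 305.15 K, so ΔT = 39.22 K.
COP_Carnot = T_C/ΔT = 265.93/39.22 = 6.780.
η_II = COP_actual/COP_Carnot = 0.8276/6.780 = 0.1221.

0.122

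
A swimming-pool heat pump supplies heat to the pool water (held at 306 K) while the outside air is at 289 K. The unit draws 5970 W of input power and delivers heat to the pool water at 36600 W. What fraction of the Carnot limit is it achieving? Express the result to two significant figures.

0.34

COP_actual = Q̇_H/Ẇ = 36600/5970 = 6.131.
The reservoir spacing is ΔT = 306 − 289 = 17.00 K.
COP_Carnot = T_H/ΔT = 306.00/17.00 = 18.00.
η_II = COP_actual/COP_Carnot = 6.131/18.00 = 0.3406.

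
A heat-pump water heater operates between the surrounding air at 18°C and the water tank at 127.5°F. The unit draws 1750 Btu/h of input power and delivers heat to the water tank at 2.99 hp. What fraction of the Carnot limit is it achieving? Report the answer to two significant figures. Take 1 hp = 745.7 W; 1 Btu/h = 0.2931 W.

0.47

Converting, Q̇_H = 2.990 hp = 7607 Btu/h, so COP_actual = Q̇_H/Ẇ = 7607/1750 = 4.347.
In absolute terms T_C = 291.15 K and T_H = 326.21 K, so ΔT = 35.06 K.
COP_Carnot = T_H/ΔT = 326.21/35.06 = 9.305.
η_II = COP_actual/COP_Carnot = 4.347/9.305 = 0.4671.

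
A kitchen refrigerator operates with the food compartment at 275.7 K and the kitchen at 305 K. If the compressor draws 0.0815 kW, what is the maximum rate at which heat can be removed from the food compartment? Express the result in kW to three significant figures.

The reservoir spacing is ΔT = 305 − 275.7 = 29.30 K.
COP_Carnot = T_C/ΔT = 275.70/29.30 = 9.410.
Q̇_max = COP_Carnot × Ẇ = 9.410 × 0.08150 kW = 0.7669 kW.

0.767 kW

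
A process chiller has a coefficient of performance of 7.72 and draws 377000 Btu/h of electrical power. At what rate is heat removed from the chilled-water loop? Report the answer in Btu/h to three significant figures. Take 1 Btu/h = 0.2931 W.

Q̇_C = COP × Ẇ = 7.72 × 377000 = 2910000 Btu/h.

2910000 Btu/h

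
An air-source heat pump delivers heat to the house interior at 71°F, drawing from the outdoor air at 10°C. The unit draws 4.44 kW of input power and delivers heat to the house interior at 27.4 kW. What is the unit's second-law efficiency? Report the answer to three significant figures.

0.244

COP_actual = Q̇_H/Ẇ = 27.40/4.440 = 6.171.
In absolute terms T_C = 283.15 K and T_H = 294.82 K, so ΔT = 11.67 K.
COP_Carnot = T_H/ΔT = 294.82/11.67 = 25.27.
η_II = COP_actual/COP_Carnot = 6.171/25.27 = 0.2442.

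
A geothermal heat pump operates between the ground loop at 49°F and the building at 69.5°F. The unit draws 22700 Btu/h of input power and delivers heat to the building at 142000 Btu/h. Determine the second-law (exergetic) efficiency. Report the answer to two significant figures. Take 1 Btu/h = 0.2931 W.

0.24

COP_actual = Q̇_H/Ẇ = 142000/22700 = 6.256.
In absolute terms T_C = 282.59 K and T_H = 293.98 K, so ΔT = 11.39 K.
COP_Carnot = T_H/ΔT = 293.98/11.39 = 25.81.
η_II = COP_actual/COP_Carnot = 6.256/25.81 = 0.2423.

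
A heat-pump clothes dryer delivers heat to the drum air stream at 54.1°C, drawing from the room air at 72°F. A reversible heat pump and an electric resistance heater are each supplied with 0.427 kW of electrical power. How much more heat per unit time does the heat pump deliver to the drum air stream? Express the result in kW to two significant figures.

4.0 kW

In absolute terms T_C = 295.37 K and T_H = 327.25 K, so ΔT = 31.88 K.
COP_Carnot = T_H/ΔT = 327.25/31.88 = 10.27.
The heat pump delivers Q̇_H = COP × Ẇ = 4.383 kW; the resistance heater delivers Ẇ = 0.4270 kW.
Extra = (COP − 1)·Ẇ = 3.956 kW.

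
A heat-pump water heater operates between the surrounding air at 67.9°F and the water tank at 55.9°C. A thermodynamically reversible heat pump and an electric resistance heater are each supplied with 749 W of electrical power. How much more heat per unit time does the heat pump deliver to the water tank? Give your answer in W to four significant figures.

6106 W

In absolute terms T_C = 293.09 K and T_H = 329.05 K, so ΔT = 35.96 K.
COP_Carnot = T_H/ΔT = 329.05/35.96 = 9.152.
The heat pump delivers Q̇_H = COP × Ẇ = 6855 W; the resistance heater delivers Ẇ = 749.0 W.
Extra = (COP − 1)·Ẇ = 6106 W.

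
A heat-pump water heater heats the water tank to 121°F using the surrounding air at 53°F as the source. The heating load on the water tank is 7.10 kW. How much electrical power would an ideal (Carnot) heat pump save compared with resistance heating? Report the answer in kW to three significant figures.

In absolute terms T_C = 284.82 K and T_H = 322.59 K, so ΔT = 37.78 K.
COP_Carnot = T_H/ΔT = 322.59/37.78 = 8.539.
Resistance heating needs Ẇ_res = Q̇_H = 7.100 kW; the reversible heat pump needs only Ẇ_hp = Q̇_H/COP = 0.8315 kW.
Saving = 7.100 − 0.8315 = 6.269 kW.

6.27 kW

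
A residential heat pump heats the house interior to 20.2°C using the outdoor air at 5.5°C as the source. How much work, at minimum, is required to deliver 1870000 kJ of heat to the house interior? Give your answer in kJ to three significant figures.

In absolute terms T_C = 278.65 K and T_H = 293.35 K, so ΔT = 14.70 K.
The reversible limit is COP_HP = T_H/ΔT = 19.96, so W_min = Q_H/COP = Q_H·ΔT/T_H.
W_min = 1870000 × 14.70/293.35 = 93710 kJ.

93700 kJ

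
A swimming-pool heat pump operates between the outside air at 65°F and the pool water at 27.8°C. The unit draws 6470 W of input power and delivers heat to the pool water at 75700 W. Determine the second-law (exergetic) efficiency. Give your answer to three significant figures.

0.368

COP_actual = Q̇_H/Ẇ = 75700/6470 = 11.70.
In absolute terms T_C = 291.48 K and T_H = 300.95 K, so ΔT = 9.467 K.
COP_Carnot = T_H/ΔT = 300.95/9.467 = 31.79.
η_II = COP_actual/COP_Carnot = 11.70/31.79 = 0.3680.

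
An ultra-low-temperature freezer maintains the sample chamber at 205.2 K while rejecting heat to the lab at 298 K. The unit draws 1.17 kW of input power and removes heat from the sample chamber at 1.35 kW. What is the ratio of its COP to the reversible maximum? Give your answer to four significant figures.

COP_actual = Q̇_C/Ẇ = 1.350/1.170 = 1.154.
The reservoir spacing is ΔT = 298 − 205.2 = 92.80 K.
COP_Carnot = T_C/ΔT = 205.20/92.80 = 2.211.
η_II = COP_actual/COP_Carnot = 1.154/2.211 = 0.5218.

0.5218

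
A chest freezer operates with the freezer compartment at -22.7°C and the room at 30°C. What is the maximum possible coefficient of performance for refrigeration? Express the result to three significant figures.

4.75

In absolute terms T_C = 250.45 K and T_H = 303.15 K, so ΔT = 52.70 K.
For a reversible cycle, COP_Carnot = T_C/ΔT = 250.45/52.70 = 4.752.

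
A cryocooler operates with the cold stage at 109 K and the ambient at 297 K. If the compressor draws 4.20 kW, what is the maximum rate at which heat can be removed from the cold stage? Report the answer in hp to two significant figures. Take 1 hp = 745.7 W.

3.3 hp

The reservoir spacing is ΔT = 297 − 109 = 188.0 K.
COP_Carnot = T_C/ΔT = 109.00/188.0 = 0.5798.
Q̇_max = COP_Carnot × Ẇ = 0.5798 × 4.200 kW = 2.435 kW = 3.266 hp.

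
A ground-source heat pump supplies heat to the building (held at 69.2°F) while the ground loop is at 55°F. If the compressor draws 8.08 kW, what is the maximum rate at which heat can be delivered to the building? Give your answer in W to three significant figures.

301000 W

In absolute terms T_C = 285.93 K and T_H = 293.82 K, so ΔT = 7.889 K.
COP_Carnot = T_H/ΔT = 293.82/7.889 = 37.24.
Q̇_max = COP_Carnot × Ẇ = 37.24 × 8.080 kW = 300.9 kW = 300900 W.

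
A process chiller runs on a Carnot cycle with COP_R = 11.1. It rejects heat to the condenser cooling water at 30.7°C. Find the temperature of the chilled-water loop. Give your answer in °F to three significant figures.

For a Carnot refrigerator COP_R = T_C/(T_H − T_C), so T_C = COP·T_H/(1 + COP).
With T_H = 303.85 K, T_C = 11.1 × 303.85/12.10 = 278.74 K.
Converting, 278.74 K = 42.06°F.

42.1 °F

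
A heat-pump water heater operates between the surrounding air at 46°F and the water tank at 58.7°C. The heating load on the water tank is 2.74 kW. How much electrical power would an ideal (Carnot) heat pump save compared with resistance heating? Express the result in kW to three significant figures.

2.32 kW

In absolute terms T_C = 280.93 K and T_H = 331.85 K, so ΔT = 50.92 K.
COP_Carnot = T_H/ΔT = 331.85/50.92 = 6.517.
Resistance heating needs Ẇ_res = Q̇_H = 2.740 kW; the reversible heat pump needs only Ẇ_hp = Q̇_H/COP = 0.4205 kW.
Saving = 2.740 − 0.4205 = 2.320 kW.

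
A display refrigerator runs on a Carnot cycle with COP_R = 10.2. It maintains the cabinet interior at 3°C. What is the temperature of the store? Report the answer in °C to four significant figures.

COP_R = T_C/(T_H − T_C) gives T_H − T_C = T_C/COP.
With T_C = 276.15 K, T_H = 276.15 × (1 + 1/10.2) = 303.22 K.
Converting, 303.22 K = 30.07°C.

30.07 °C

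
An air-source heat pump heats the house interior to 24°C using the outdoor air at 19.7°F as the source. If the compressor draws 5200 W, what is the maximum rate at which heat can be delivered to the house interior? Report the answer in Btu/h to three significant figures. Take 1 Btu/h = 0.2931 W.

171000 Btu/h

In absolute terms T_C = 266.32 K and T_H = 297.15 K, so ΔT = 30.83 K.
COP_Carnot = T_H/ΔT = 297.15/30.83 = 9.637.
Q̇_max = COP_Carnot × Ẇ = 9.637 × 5200 W = 50110 W = 171000 Btu/h.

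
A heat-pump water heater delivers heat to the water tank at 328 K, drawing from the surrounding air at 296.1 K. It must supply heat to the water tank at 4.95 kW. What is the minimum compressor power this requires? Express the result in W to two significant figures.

480 W

The reservoir spacing is ΔT = 328 − 296.1 = 31.90 K.
COP_Carnot = T_H/ΔT = 328.00/31.90 = 10.28.
Ẇ_min = Q̇/COP_Carnot = 4.950/10.28 = 0.4814 kW = 481.4 W.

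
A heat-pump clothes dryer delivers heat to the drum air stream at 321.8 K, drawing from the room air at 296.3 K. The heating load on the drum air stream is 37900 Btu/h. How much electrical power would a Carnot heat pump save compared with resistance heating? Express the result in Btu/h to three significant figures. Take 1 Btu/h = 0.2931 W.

The reservoir spacing is ΔT = 321.8 − 296.3 = 25.50 K.
COP_Carnot = T_H/ΔT = 321.80/25.50 = 12.62.
Resistance heating needs Ẇ_res = Q̇_H = 37900 Btu/h; the reversible heat pump needs only Ẇ_hp = Q̇_H/COP = 3003 Btu/h.
Saving = 37900 − 3003 = 34900 Btu/h.

34900 Btu/h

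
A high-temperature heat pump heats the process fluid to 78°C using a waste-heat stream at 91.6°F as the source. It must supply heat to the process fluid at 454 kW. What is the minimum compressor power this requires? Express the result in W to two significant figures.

In absolute terms T_C = 306.26 K and T_H = 351.15 K, so ΔT = 44.89 K.
COP_Carnot = T_H/ΔT = 351.15/44.89 = 7.823.
Ẇ_min = Q̇/COP_Carnot = 454.0/7.823 = 58.04 kW = 58040 W.

58000 W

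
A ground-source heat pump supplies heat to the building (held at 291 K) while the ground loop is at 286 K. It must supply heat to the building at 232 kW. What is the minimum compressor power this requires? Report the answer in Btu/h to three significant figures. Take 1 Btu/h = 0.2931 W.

The reservoir spacing is ΔT = 291 − 286 = 5.000 K.
COP_Carnot = T_H/ΔT = 291.00/5.000 = 58.20.
Ẇ_min = Q̇/COP_Carnot = 232.0/58.20 = 3.986 kW = 13600 Btu/h.

13600 Btu/h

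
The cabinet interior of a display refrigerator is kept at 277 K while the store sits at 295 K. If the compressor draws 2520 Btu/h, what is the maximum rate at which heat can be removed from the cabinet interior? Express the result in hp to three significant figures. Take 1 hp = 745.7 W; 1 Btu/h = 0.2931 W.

15.2 hp

The reservoir spacing is ΔT = 295 − 277 = 18.00 K.
COP_Carnot = T_C/ΔT = 277.00/18.00 = 15.39.
Q̇_max = COP_Carnot × Ẇ = 15.39 × 2520 Btu/h = 38780 Btu/h = 15.24 hp.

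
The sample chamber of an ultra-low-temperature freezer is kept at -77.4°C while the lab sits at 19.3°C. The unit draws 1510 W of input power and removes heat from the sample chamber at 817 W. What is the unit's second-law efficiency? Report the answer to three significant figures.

COP_actual = Q̇_C/Ẇ = 817.0/1510 = 0.5411.
In absolute terms T_C = 195.75 K and T_H = 292.45 K, so ΔT = 96.70 K.
COP_Carnot = T_C/ΔT = 195.75/96.70 = 2.024.
η_II = COP_actual/COP_Carnot = 0.5411/2.024 = 0.2673.

0.267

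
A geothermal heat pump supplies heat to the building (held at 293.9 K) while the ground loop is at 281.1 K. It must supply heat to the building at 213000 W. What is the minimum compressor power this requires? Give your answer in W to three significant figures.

9280 W

The reservoir spacing is ΔT = 293.9 − 281.1 = 12.80 K.
COP_Carnot = T_H/ΔT = 293.90/12.80 = 22.96.
Ẇ_min = Q̇/COP_Carnot = 213000/22.96 = 9277 W.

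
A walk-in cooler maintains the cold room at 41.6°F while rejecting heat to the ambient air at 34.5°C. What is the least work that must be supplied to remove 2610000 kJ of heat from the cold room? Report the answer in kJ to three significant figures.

273000 kJ

In absolute terms T_C = 278.48 K and T_H = 307.65 K, so ΔT = 29.17 K.
The reversible limit is COP_R = T_C/ΔT = 9.548, so W_min = Q_C/COP = Q_C·ΔT/T_C.
W_min = 2610000 × 29.17/278.48 = 273400 kJ.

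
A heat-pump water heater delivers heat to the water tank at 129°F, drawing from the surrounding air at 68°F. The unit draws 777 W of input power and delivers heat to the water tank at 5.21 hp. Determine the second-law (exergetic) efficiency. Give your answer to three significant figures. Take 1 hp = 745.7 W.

0.518

Converting, Q̇_H = 5.210 hp = 3885 W, so COP_actual = Q̇_H/Ẇ = 3885/777.0 = 5.000.
In absolute terms T_C = 293.15 K and T_H = 327.04 K, so ΔT = 33.89 K.
COP_Carnot = T_H/ΔT = 327.04/33.89 = 9.650.
η_II = COP_actual/COP_Carnot = 5.000/9.650 = 0.5181.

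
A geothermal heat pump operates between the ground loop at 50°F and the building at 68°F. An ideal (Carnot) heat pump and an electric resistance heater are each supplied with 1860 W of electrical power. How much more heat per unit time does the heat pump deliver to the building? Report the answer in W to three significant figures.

In absolute terms T_C = 283.15 K and T_H = 293.15 K, so ΔT = 10.00 K.
COP_Carnot = T_H/ΔT = 293.15/10.00 = 29.32.
The heat pump delivers Q̇_H = COP × Ẇ = 54530 W; the resistance heater delivers Ẇ = 1860 W.
Extra = (COP − 1)·Ẇ = 52670 W.

52700 W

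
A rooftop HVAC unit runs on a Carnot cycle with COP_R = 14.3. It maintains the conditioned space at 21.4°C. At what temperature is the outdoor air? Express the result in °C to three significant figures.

COP_R = T_C/(T_H − T_C) gives T_H − T_C = T_C/COP.
With T_C = 294.55 K, T_H = 294.55 × (1 + 1/14.3) = 315.15 K.
Converting, 315.15 K = 42.00°C.

42.0 °C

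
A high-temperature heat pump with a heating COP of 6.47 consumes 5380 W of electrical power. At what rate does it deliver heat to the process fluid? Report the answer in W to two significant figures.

Q̇_H = COP_HP × Ẇ = 6.47 × 5380 = 34810 W.

35000 W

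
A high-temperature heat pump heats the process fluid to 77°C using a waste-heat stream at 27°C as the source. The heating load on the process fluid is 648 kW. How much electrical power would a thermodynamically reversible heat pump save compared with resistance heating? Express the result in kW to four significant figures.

In absolute terms T_C = 300.15 K and T_H = 350.15 K, so ΔT = 50.00 K.
COP_Carnot = T_H/ΔT = 350.15/50.00 = 7.003.
Resistance heating needs Ẇ_res = Q̇_H = 648.0 kW; the reversible heat pump needs only Ẇ_hp = Q̇_H/COP = 92.53 kW.
Saving = 648.0 − 92.53 = 555.5 kW.

555.5 kW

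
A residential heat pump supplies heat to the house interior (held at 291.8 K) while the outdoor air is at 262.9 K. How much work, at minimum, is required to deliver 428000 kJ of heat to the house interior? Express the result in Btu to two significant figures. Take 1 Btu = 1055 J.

The reservoir spacing is ΔT = 291.8 − 262.9 = 28.90 K.
The reversible limit is COP_HP = T_H/ΔT = 10.10, so W_min = Q_H/COP = Q_H·ΔT/T_H.
W_min = 428000 × 28.90/291.80 = 42390 kJ = 40180 Btu.

40000 Btu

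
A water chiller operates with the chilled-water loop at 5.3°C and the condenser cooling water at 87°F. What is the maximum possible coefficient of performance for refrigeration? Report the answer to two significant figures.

11

In absolute terms T_C = 278.45 K and T_H = 303.71 K, so ΔT = 25.26 K.
For a reversible cycle, COP_Carnot = T_C/ΔT = 278.45/25.26 = 11.03.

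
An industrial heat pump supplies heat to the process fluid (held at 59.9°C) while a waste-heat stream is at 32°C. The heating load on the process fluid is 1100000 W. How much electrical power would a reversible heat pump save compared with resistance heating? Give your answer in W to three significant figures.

In absolute terms T_C = 305.15 K and T_H = 333.05 K, so ΔT = 27.90 K.
COP_Carnot = T_H/ΔT = 333.05/27.90 = 11.94.
Resistance heating needs Ẇ_res = Q̇_H = 1100000 W; the reversible heat pump needs only Ẇ_hp = Q̇_H/COP = 92150 W.
Saving = 1100000 − 92150 = 1008000 W.

1010000 W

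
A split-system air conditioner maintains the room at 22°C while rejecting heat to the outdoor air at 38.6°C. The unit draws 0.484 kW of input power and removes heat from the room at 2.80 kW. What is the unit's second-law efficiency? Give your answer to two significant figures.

COP_actual = Q̇_C/Ẇ = 2.800/0.4840 = 5.785.
In absolute terms T_C = 295.15 K and T_H = 311.75 K, so ΔT = 16.60 K.
COP_Carnot = T_C/ΔT = 295.15/16.60 = 17.78.
η_II = COP_actual/COP_Carnot = 5.785/17.78 = 0.3254.

0.33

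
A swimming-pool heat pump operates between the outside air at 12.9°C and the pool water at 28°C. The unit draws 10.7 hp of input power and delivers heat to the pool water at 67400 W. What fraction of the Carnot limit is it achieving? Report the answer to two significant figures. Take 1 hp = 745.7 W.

Converting, Q̇_H = 67400 W = 90.38 hp, so COP_actual = Q̇_H/Ẇ = 90.38/10.70 = 8.447.
In absolute terms T_C = 286.05 K and T_H = 301.15 K, so ΔT = 15.10 K.
COP_Carnot = T_H/ΔT = 301.15/15.10 = 19.94.
η_II = COP_actual/COP_Carnot = 8.447/19.94 = 0.4236.

0.42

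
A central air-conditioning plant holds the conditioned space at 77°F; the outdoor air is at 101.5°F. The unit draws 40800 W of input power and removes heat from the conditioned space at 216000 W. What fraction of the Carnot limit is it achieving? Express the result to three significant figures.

COP_actual = Q̇_C/Ẇ = 216000/40800 = 5.294.
In absolute terms T_C = 298.15 K and T_H = 311.76 K, so ΔT = 13.61 K.
COP_Carnot = T_C/ΔT = 298.15/13.61 = 21.90.
η_II = COP_actual/COP_Carnot = 5.294/21.90 = 0.2417.

0.242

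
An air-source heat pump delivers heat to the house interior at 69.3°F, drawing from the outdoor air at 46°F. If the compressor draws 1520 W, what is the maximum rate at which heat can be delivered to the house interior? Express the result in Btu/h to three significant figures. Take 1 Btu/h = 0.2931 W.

118000 Btu/h

In absolute terms T_C = 280.93 K and T_H = 293.87 K, so ΔT = 12.94 K.
COP_Carnot = T_H/ΔT = 293.87/12.94 = 22.70.
Q̇_max = COP_Carnot × Ẇ = 22.70 × 1520 W = 34510 W = 117700 Btu/h.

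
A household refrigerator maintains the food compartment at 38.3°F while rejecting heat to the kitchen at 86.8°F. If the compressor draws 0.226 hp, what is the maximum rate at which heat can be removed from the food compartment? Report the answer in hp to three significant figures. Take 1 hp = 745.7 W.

In absolute terms T_C = 276.65 K and T_H = 303.59 K, so ΔT = 26.94 K.
COP_Carnot = T_C/ΔT = 276.65/26.94 = 10.27.
Q̇_max = COP_Carnot × Ẇ = 10.27 × 0.2260 hp = 2.320 hp.

2.32 hp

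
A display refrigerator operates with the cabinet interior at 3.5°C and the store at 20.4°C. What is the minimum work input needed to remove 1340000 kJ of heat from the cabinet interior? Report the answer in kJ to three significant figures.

In absolute terms T_C = 276.65 K and T_H = 293.55 K, so ΔT = 16.90 K.
The reversible limit is COP_R = T_C/ΔT = 16.37, so W_min = Q_C/COP = Q_C·ΔT/T_C.
W_min = 1340000 × 16.90/276.65 = 81860 kJ.

81900 kJ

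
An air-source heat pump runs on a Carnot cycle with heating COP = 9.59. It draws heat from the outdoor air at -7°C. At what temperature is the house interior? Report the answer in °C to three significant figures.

24.0 °C

COP_HP = T_H/(T_H − T_C) rearranges to T_H = COP·T_C/(COP − 1).
With T_C = 266.15 K, T_H = 9.59 × 266.15/8.590 = 297.13 K.
Converting, 297.13 K = 23.98°C.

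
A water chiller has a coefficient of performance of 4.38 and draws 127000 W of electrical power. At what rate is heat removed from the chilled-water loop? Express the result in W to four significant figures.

556300 W

Q̇_C = COP × Ẇ = 4.38 × 127000 = 556300 W.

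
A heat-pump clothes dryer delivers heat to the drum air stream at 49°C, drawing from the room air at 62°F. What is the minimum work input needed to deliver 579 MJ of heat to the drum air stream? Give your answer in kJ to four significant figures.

58110 kJ

In absolute terms T_C = 289.82 K and T_H = 322.15 K, so ΔT = 32.33 K.
The reversible limit is COP_HP = T_H/ΔT = 9.963, so W_min = Q_H/COP = Q_H·ΔT/T_H.
W_min = 579.0 × 32.33/322.15 = 58.11 MJ = 58110 kJ.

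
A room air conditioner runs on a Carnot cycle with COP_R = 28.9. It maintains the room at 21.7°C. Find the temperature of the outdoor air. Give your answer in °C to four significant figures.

31.90 °C

COP_R = T_C/(T_H − T_C) gives T_H − T_C = T_C/COP.
With T_C = 294.85 K, T_H = 294.85 × (1 + 1/28.9) = 305.05 K.
Converting, 305.05 K = 31.90°C.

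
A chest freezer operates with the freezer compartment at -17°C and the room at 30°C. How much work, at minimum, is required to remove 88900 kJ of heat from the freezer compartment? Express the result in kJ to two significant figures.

In absolute terms T_C = 256.15 K and T_H = 303.15 K, so ΔT = 47.00 K.
The reversible limit is COP_R = T_C/ΔT = 5.450, so W_min = Q_C/COP = Q_C·ΔT/T_C.
W_min = 88900 × 47.00/256.15 = 16310 kJ.

16000 kJ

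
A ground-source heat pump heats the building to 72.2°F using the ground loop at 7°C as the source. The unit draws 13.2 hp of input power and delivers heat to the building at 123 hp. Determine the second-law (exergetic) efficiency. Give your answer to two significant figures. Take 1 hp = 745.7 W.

COP_actual = Q̇_H/Ẇ = 123.0/13.20 = 9.318.
In absolute terms T_C = 280.15 K and T_H = 295.48 K, so ΔT = 15.33 K.
COP_Carnot = T_H/ΔT = 295.48/15.33 = 19.27.
η_II = COP_actual/COP_Carnot = 9.318/19.27 = 0.4835.

0.48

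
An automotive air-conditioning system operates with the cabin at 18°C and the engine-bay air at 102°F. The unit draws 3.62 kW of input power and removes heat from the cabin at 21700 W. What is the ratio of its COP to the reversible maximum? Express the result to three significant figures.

0.430

Converting, Q̇_C = 21700 W = 21.70 kW, so COP_actual = Q̇_C/Ẇ = 21.70/3.620 = 5.994.
In absolute terms T_C = 291.15 K and T_H = 312.04 K, so ΔT = 20.89 K.
COP_Carnot = T_C/ΔT = 291.15/20.89 = 13.94.
η_II = COP_actual/COP_Carnot = 5.994/13.94 = 0.4301.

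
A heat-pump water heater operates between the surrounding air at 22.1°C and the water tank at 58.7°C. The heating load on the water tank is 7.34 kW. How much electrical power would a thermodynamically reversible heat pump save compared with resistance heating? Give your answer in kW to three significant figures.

In absolute terms T_C = 295.25 K and T_H = 331.85 K, so ΔT = 36.60 K.
COP_Carnot = T_H/ΔT = 331.85/36.60 = 9.067.
Resistance heating needs Ẇ_res = Q̇_H = 7.340 kW; the reversible heat pump needs only Ẇ_hp = Q̇_H/COP = 0.8095 kW.
Saving = 7.340 − 0.8095 = 6.530 kW.

6.53 kW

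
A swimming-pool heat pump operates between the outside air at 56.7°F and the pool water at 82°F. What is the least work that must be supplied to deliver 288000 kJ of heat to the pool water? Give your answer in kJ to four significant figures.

13450 kJ

In absolute terms T_C = 286.87 K and T_H = 300.93 K, so ΔT = 14.06 K.
The reversible limit is COP_HP = T_H/ΔT = 21.41, so W_min = Q_H/COP = Q_H·ΔT/T_H.
W_min = 288000 × 14.06/300.93 = 13450 kJ.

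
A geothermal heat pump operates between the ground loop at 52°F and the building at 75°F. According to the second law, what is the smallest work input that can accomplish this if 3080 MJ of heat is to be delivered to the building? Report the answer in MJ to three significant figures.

In absolute terms T_C = 284.26 K and T_H = 297.04 K, so ΔT = 12.78 K.
The reversible limit is COP_HP = T_H/ΔT = 23.25, so W_min = Q_H/COP = Q_H·ΔT/T_H.
W_min = 3080 × 12.78/297.04 = 132.5 MJ.

132 MJ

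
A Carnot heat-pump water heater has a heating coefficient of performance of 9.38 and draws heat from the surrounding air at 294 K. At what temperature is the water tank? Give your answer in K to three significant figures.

329 K

COP_HP = T_H/(T_H − T_C) rearranges to T_H = COP·T_C/(COP − 1).
With T_C = 294.00 K, T_H = 9.38 × 294.00/8.380 = 329.08 K.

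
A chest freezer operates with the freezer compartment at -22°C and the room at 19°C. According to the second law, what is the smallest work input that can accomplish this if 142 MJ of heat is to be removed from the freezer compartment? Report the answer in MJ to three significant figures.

23.2 MJ

In absolute terms T_C = 251.15 K and T_H = 292.15 K, so ΔT = 41.00 K.
The reversible limit is COP_R = T_C/ΔT = 6.126, so W_min = Q_C/COP = Q_C·ΔT/T_C.
W_min = 142.0 × 41.00/251.15 = 23.18 MJ.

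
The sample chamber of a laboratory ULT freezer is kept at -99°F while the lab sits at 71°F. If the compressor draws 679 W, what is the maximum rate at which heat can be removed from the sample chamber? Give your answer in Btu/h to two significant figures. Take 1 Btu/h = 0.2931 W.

In absolute terms T_C = 200.37 K and T_H = 294.82 K, so ΔT = 94.44 K.
COP_Carnot = T_C/ΔT = 200.37/94.44 = 2.122.
Q̇_max = COP_Carnot × Ẇ = 2.122 × 679.0 W = 1441 W = 4915 Btu/h.

4900 Btu/h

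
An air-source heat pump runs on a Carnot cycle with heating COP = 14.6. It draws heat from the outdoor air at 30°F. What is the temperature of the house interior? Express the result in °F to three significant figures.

COP_HP = T_H/(T_H − T_C) rearranges to T_H = COP·T_C/(COP − 1).
With T_C = 272.04 K, T_H = 14.6 × 272.04/13.60 = 292.04 K.
Converting, 292.04 K = 66.01°F.

66.0 °F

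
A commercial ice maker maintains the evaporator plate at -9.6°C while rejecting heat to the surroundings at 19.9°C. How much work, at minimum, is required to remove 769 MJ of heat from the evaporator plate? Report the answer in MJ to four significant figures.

In absolute terms T_C = 263.55 K and T_H = 293.05 K, so ΔT = 29.50 K.
The reversible limit is COP_R = T_C/ΔT = 8.934, so W_min = Q_C/COP = Q_C·ΔT/T_C.
W_min = 769.0 × 29.50/263.55 = 86.08 MJ.

86.08 MJ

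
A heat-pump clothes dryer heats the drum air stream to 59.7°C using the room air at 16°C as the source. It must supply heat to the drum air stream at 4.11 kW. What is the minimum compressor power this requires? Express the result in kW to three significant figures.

0.540 kW

In absolute terms T_C = 289.15 K and T_H = 332.85 K, so ΔT = 43.70 K.
COP_Carnot = T_H/ΔT = 332.85/43.70 = 7.617.
Ẇ_min = Q̇/COP_Carnot = 4.110/7.617 = 0.5396 kW.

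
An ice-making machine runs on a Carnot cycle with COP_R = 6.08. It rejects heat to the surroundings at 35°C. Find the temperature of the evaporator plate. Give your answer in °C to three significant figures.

For a Carnot refrigerator COP_R = T_C/(T_H − T_C), so T_C = COP·T_H/(1 + COP).
With T_H = 308.15 K, T_C = 6.08 × 308.15/7.080 = 264.63 K.
Converting, 264.63 K = -8.52°C.

-8.52 °C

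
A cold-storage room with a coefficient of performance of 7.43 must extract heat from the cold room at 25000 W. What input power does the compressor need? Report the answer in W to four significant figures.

Ẇ = Q̇_C/COP = 25000/7.43 = 3365 W.

3365 W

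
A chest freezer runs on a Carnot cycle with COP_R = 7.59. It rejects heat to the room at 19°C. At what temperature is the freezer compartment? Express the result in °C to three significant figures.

-15.0 °C

For a Carnot refrigerator COP_R = T_C/(T_H − T_C), so T_C = COP·T_H/(1 + COP).
With T_H = 292.15 K, T_C = 7.59 × 292.15/8.590 = 258.14 K.
Converting, 258.14 K = -15.01°C.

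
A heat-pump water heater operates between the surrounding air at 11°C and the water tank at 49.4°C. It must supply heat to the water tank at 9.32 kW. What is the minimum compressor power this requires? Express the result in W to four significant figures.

1110 W

In absolute terms T_C = 284.15 K and T_H = 322.55 K, so ΔT = 38.40 K.
COP_Carnot = T_H/ΔT = 322.55/38.40 = 8.400.
Ẇ_min = Q̇/COP_Carnot = 9.320/8.400 = 1.110 kW = 1110 W.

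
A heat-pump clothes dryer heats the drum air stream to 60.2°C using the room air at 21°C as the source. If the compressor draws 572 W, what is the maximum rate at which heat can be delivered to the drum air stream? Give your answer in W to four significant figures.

In absolute terms T_C = 294.15 K and T_H = 333.35 K, so ΔT = 39.20 K.
COP_Carnot = T_H/ΔT = 333.35/39.20 = 8.504.
Q̇_max = COP_Carnot × Ẇ = 8.504 × 572.0 W = 4864 W.

4864 W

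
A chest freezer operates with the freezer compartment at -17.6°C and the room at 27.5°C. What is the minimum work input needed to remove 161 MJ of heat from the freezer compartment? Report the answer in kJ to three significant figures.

28400 kJ

In absolute terms T_C = 255.55 K and T_H = 300.65 K, so ΔT = 45.10 K.
The reversible limit is COP_R = T_C/ΔT = 5.666, so W_min = Q_C/COP = Q_C·ΔT/T_C.
W_min = 161.0 × 45.10/255.55 = 28.41 MJ = 28410 kJ.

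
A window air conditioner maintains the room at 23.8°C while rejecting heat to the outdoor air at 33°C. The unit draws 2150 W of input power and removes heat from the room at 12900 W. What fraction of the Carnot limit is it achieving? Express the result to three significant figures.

0.186

COP_actual = Q̇_C/Ẇ = 12900/2150 = 6.000.
In absolute terms T_C = 296.95 K and T_H = 306.15 K, so ΔT = 9.200 K.
COP_Carnot = T_C/ΔT = 296.95/9.200 = 32.28.
η_II = COP_actual/COP_Carnot = 6.000/32.28 = 0.1859.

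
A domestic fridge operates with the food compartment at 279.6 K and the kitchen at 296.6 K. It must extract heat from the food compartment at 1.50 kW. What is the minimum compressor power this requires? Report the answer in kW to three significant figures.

The reservoir spacing is ΔT = 296.6 − 279.6 = 17.00 K.
COP_Carnot = T_C/ΔT = 279.60/17.00 = 16.45.
Ẇ_min = Q̇/COP_Carnot = 1.500/16.45 = 0.09120 kW.

0.0912 kW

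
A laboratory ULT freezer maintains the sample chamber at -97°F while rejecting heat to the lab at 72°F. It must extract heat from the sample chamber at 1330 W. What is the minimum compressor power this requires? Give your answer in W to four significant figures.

In absolute terms T_C = 201.48 K and T_H = 295.37 K, so ΔT = 93.89 K.
COP_Carnot = T_C/ΔT = 201.48/93.89 = 2.146.
Ẇ_min = Q̇/COP_Carnot = 1330/2.146 = 619.8 W.

619.8 W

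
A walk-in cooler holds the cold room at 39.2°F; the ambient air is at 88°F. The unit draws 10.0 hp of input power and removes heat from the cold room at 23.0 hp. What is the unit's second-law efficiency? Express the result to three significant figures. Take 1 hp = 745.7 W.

0.225

COP_actual = Q̇_C/Ẇ = 23.00/10.00 = 2.300.
In absolute terms T_C = 277.15 K and T_H = 304.26 K, so ΔT = 27.11 K.
COP_Carnot = T_C/ΔT = 277.15/27.11 = 10.22.
η_II = COP_actual/COP_Carnot = 2.300/10.22 = 0.2250.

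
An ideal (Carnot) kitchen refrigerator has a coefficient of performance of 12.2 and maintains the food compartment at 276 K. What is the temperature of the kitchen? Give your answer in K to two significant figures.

COP_R = T_C/(T_H − T_C) gives T_H − T_C = T_C/COP.
With T_C = 276.00 K, T_H = 276.00 × (1 + 1/12.2) = 298.62 K.

300 K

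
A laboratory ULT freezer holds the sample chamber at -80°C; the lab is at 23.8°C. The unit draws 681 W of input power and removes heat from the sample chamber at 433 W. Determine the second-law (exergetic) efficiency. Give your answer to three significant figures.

COP_actual = Q̇_C/Ẇ = 433.0/681.0 = 0.6358.
In absolute terms T_C = 193.15 K and T_H = 296.95 K, so ΔT = 103.8 K.
COP_Carnot = T_C/ΔT = 193.15/103.8 = 1.861.
η_II = COP_actual/COP_Carnot = 0.6358/1.861 = 0.3417.

0.342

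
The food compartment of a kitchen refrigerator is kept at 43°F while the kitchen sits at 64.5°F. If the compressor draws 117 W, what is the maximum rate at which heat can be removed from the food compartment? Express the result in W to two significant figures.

2700 W

In absolute terms T_C = 279.26 K and T_H = 291.21 K, so ΔT = 11.94 K.
COP_Carnot = T_C/ΔT = 279.26/11.94 = 23.38.
Q̇_max = COP_Carnot × Ẇ = 23.38 × 117.0 W = 2735 W.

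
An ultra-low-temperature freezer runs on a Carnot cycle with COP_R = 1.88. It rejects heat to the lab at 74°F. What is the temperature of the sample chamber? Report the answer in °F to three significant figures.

-111 °F

For a Carnot refrigerator COP_R = T_C/(T_H − T_C), so T_C = COP·T_H/(1 + COP).
With T_H = 296.48 K, T_C = 1.88 × 296.48/2.880 = 193.54 K.
Converting, 193.54 K = -111.30°F.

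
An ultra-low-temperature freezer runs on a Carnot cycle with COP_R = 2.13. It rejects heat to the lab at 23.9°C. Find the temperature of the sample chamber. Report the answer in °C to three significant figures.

-71.0 °C

For a Carnot refrigerator COP_R = T_C/(T_H − T_C), so T_C = COP·T_H/(1 + COP).
With T_H = 297.05 K, T_C = 2.13 × 297.05/3.130 = 202.15 K.
Converting, 202.15 K = -71.00°C.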